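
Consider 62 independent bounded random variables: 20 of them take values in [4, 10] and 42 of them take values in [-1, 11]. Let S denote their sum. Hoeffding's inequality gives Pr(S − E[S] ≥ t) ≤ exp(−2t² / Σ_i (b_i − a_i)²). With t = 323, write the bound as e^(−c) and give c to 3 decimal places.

Σ(b_i − a_i)² = 20·6² + 42·12² = 6768.
c = 2t² / 6768 = 2·323² / 6768 = 30.8301.

30.830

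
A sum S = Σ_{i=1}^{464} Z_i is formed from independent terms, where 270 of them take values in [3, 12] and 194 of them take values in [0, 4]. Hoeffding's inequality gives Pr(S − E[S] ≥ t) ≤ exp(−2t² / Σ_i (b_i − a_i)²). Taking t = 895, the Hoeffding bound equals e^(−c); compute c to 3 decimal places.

64.149

Σ(b_i − a_i)² = 270·9² + 194·4² = 24974.
c = 2t² / 24974 = 2·895² / 24974 = 64.1487.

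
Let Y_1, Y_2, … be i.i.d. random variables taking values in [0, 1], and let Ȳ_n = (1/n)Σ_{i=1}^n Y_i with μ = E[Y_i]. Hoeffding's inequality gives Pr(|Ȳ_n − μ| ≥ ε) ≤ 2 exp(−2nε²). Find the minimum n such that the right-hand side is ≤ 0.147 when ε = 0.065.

Require 2·exp(−2nε²) ≤ 0.147, i.e. 2nε² ≥ ln(2/0.147) = 2.610470.
So n ≥ 2.610470 / (2·0.065²) = 308.931.
The smallest integer n is 309.

309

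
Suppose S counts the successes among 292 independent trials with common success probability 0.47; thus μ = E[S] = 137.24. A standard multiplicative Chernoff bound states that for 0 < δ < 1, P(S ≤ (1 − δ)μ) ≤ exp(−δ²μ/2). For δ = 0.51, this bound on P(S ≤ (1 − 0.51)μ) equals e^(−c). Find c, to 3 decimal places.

c = δ²μ/2 = 0.51²·137.24/2 = 17.8481.

17.848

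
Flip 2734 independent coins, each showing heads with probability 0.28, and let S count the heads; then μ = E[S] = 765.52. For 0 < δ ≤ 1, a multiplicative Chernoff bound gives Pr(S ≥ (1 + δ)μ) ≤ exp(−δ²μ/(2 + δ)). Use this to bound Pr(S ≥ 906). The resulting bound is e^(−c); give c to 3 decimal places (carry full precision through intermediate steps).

Write 906 = (1 + δ)μ, so δ = 906/765.52 − 1 = 0.1835092…
Then the exponent is δ²μ/(2 + δ) = (906 − μ)² / (μ·(2 + δ)) = 11.806398.

11.806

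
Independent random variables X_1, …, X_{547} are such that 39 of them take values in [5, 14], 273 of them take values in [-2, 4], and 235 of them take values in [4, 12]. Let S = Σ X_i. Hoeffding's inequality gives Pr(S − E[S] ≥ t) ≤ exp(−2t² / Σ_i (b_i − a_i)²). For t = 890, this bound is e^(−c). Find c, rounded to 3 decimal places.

56.524

Σ(b_i − a_i)² = 39·9² + 273·6² + 235·8² = 28027.
c = 2t² / 28027 = 2·890² / 28027 = 56.5241.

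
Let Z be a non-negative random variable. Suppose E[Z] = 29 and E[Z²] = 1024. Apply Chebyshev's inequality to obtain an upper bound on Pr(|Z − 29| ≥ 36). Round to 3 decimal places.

Var(Z) = E[Z²] − (E[Z])² = 1024 − 841 = 183.
Chebyshev's inequality: Pr(|Z − μ| ≥ t) ≤ Var(Z)/t² = 183/1296 = 0.1412.

0.141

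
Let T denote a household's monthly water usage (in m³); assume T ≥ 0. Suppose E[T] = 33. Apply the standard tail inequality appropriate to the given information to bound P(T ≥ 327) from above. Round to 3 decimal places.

Only the mean of a non-negative variable is known, so Markov's inequality is the applicable tail bound.
Markov's inequality: for a non-negative random variable, P(T ≥ a) ≤ E[T]/a.
Here E[T] = 33 and a = 327, so the bound is 33/327 = 0.1009.

0.101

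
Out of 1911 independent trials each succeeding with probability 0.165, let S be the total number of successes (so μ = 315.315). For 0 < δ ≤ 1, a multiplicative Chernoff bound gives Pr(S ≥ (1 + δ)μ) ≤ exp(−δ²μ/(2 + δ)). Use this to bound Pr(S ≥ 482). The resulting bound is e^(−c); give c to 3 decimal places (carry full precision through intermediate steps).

Write 482 = (1 + δ)μ, so δ = 482/315.315 − 1 = 0.5286301…
Then the exponent is δ²μ/(2 + δ) = (482 − μ)² / (μ·(2 + δ)) = 34.846816.

34.847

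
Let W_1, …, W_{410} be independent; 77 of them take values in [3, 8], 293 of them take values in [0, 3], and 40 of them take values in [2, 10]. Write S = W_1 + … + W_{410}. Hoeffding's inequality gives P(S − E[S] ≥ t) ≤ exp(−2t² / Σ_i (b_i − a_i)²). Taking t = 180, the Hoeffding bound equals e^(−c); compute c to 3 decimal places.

Σ(b_i − a_i)² = 77·5² + 293·3² + 40·8² = 7122.
c = 2t² / 7122 = 2·180² / 7122 = 9.0986.

9.099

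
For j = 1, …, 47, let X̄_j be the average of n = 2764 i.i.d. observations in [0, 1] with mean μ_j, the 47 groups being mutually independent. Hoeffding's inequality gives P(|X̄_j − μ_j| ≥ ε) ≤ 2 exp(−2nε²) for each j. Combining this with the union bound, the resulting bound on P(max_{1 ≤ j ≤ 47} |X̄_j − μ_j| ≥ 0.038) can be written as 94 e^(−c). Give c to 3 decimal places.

7.982

Union bound over the 47 events: P(max_{1 ≤ j ≤ 47} |X̄_j − μ_j| ≥ 0.038) ≤ 47·2·exp(−2nε²) = 94 exp(−2·2764·0.038²).
So c = 2·2764·0.038² = 7.9824.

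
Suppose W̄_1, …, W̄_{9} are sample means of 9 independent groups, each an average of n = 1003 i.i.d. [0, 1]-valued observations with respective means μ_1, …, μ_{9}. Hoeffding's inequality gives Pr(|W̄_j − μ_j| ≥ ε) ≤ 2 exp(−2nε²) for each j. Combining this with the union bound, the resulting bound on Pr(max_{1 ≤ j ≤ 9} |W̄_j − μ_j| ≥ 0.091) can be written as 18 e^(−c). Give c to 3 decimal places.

Union bound over the 9 events: Pr(max_{1 ≤ j ≤ 9} |W̄_j − μ_j| ≥ 0.091) ≤ 9·2·exp(−2nε²) = 18 exp(−2·1003·0.091²).
So c = 2·1003·0.091² = 16.6117.

16.612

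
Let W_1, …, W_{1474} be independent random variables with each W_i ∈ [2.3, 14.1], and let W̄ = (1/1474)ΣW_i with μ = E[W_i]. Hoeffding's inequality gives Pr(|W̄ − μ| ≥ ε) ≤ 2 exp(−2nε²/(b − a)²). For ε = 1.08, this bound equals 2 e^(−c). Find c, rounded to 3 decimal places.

24.695

c = 2nε²/(b − a)² = 2·1474·1.08² / 11.8² = 24.6951.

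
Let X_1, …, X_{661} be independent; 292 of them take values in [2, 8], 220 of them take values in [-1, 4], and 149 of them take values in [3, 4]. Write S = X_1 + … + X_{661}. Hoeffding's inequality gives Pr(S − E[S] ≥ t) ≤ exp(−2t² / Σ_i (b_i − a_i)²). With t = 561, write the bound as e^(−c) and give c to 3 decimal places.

38.948

Σ(b_i − a_i)² = 292·6² + 220·5² + 149·1² = 16161.
c = 2t² / 16161 = 2·561² / 16161 = 38.9482.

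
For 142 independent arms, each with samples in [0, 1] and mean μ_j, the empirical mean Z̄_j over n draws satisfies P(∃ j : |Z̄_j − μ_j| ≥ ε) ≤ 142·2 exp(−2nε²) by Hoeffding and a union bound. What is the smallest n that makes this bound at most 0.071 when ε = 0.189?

117

Need 2·142·exp(−2nε²) ≤ 0.071, i.e. exp(−2nε²) ≤ 0.071/284.
So 2nε² ≥ ln(284/0.071) = 8.294050.
Hence n ≥ 8.294050/(2·0.189²) = 116.095.
The smallest integer n is 117.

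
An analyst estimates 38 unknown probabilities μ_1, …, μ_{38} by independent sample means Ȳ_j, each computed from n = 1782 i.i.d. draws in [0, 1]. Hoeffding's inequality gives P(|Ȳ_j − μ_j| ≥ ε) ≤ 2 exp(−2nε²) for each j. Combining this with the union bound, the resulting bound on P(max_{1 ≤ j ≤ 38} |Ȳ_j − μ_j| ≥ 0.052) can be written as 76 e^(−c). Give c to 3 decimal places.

9.637

Union bound over the 38 events: P(max_{1 ≤ j ≤ 38} |Ȳ_j − μ_j| ≥ 0.052) ≤ 38·2·exp(−2nε²) = 76 exp(−2·1782·0.052²).
So c = 2·1782·0.052² = 9.6371.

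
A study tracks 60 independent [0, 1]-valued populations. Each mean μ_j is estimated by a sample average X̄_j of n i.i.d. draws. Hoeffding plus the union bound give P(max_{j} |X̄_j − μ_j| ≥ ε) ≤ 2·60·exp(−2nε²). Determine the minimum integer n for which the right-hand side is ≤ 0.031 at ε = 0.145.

197

Need 2·60·exp(−2nε²) ≤ 0.031, i.e. exp(−2nε²) ≤ 0.031/120.
So 2nε² ≥ ln(120/0.031) = 8.261260.
Hence n ≥ 8.261260/(2·0.145²) = 196.463.
The smallest integer n is 197.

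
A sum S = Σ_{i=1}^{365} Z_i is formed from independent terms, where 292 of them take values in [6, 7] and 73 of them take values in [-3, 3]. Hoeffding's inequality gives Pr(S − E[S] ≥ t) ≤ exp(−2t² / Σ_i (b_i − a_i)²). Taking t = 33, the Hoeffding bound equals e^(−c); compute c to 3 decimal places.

0.746

Σ(b_i − a_i)² = 292·1² + 73·6² = 2920.
c = 2t² / 2920 = 2·33² / 2920 = 0.7459.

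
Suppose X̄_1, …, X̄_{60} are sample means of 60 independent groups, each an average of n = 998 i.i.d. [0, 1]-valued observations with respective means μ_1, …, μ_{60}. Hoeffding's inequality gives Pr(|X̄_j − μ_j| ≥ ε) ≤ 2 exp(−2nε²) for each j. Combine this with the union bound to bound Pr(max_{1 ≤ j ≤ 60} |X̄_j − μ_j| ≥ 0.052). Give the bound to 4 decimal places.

Per-experiment Hoeffding bound: 2·exp(−2·998·0.052²) = 2·exp(−5.39718) = 0.0090586.
Union bound over 60 events: 60·0.0090586 = 0.54352.

0.5435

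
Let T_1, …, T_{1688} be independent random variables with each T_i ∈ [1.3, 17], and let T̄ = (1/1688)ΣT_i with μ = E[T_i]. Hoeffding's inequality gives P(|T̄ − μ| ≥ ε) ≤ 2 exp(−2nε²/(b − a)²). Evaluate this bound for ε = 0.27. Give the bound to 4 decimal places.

0.7369

Exponent: 2nε²/(b − a)² = 2·1688·0.27² / 15.7² = 0.99846.
Bound = 2·exp(−0.99846) = 0.73689.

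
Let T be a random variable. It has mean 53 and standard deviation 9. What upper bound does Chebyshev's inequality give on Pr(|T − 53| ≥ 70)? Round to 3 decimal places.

Chebyshev: Pr(|T − μ| ≥ t) ≤ Var(T)/t².
Var(T) = σ² = 9² = 81.
Bound = 81 / 4900 = 0.0165.

0.017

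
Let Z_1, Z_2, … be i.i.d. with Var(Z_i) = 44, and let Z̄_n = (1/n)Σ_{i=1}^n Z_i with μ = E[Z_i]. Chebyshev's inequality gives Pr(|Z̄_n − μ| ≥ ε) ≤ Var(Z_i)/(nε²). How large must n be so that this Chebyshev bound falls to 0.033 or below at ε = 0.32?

13021

Require 44/(n·0.32²) ≤ 0.033, i.e. n ≥ 44/(0.033·0.32²) = 13020.833.
The smallest integer n is 13021.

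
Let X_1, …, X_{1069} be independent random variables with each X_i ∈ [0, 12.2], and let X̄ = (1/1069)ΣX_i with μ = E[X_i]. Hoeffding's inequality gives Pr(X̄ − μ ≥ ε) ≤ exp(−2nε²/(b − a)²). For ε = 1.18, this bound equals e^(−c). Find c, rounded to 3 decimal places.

20.001

c = 2nε²/(b − a)² = 2·1069·1.18² / 12.2² = 20.0010.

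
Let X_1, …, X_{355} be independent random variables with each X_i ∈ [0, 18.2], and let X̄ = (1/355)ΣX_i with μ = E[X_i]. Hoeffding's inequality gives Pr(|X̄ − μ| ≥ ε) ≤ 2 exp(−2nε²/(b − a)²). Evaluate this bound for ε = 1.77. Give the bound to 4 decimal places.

0.0024

Exponent: 2nε²/(b − a)² = 2·355·1.77² / 18.2² = 6.71525.
Bound = 2·exp(−6.71525) = 0.00242.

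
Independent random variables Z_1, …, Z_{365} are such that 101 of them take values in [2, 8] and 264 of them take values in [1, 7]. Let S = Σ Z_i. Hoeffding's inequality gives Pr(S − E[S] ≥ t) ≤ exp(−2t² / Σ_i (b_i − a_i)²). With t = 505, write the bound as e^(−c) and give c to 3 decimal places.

Σ(b_i − a_i)² = 101·6² + 264·6² = 13140.
c = 2t² / 13140 = 2·505² / 13140 = 38.8166.

38.817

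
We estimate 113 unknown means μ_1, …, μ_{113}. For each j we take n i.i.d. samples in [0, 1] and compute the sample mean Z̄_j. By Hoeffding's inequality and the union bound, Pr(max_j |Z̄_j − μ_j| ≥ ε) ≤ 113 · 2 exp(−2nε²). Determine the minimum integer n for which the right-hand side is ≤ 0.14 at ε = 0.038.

Need 2·113·exp(−2nε²) ≤ 0.14, i.e. exp(−2nε²) ≤ 0.14/226.
So 2nε² ≥ ln(226/0.14) = 7.386648.
Hence n ≥ 7.386648/(2·0.038²) = 2557.704.
The smallest integer n is 2558.

2558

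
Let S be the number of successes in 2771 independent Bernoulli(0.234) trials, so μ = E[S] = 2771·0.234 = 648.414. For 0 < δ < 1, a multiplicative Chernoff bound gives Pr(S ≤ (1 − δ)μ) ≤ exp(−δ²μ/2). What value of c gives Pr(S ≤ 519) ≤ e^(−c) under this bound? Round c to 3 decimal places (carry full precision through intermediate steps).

12.915

Write 519 = (1 − δ)μ, so δ = 1 − 519/648.414 = 0.1995855…
Then the exponent is δ²μ/2 = (μ − 519)²/(2μ) = 12.914576.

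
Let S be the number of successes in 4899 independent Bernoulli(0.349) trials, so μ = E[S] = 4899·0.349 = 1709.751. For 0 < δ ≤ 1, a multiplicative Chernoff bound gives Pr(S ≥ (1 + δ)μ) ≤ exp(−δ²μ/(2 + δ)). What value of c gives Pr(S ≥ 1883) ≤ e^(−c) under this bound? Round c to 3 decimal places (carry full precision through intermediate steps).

Write 1883 = (1 + δ)μ, so δ = 1883/1709.751 − 1 = 0.10133…
Then the exponent is δ²μ/(2 + δ) = (1883 − μ)² / (μ·(2 + δ)) = 8.354382.

8.354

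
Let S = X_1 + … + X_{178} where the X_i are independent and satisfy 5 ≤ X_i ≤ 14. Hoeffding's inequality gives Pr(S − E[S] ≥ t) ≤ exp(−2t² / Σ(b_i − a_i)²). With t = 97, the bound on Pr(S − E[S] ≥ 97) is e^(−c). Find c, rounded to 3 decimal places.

Σ(b_i − a_i)² = 178·(9)² = 14418.
c = 2t²/14418 = 2·97²/14418 = 1.3052.

1.305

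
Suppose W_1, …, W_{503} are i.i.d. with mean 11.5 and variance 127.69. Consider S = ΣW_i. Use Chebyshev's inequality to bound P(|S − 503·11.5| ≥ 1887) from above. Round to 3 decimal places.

Var(S) = n·Var(W_i) = 503·127.69 = 64228.07.
Chebyshev: P(|S − 503·11.5| ≥ 1887) ≤ Var(S)/1887² = 64228.07/3560769 = 0.0180.

0.018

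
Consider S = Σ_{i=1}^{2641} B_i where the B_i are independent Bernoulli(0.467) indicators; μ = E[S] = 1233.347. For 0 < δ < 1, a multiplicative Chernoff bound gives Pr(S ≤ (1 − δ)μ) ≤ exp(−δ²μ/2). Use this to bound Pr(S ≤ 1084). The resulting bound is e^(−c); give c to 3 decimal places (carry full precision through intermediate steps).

Write 1084 = (1 − δ)μ, so δ = 1 − 1084/1233.347 = 0.1210908…
Then the exponent is δ²μ/2 = (μ − 1084)²/(2μ) = 9.042275.

9.042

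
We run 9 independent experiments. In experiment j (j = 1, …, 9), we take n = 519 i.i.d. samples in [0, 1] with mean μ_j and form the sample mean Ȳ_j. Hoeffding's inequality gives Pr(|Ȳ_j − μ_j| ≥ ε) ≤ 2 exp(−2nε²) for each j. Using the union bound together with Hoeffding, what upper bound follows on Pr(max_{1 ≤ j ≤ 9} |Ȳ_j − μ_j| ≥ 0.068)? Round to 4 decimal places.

0.1482

Per-experiment Hoeffding bound: 2·exp(−2·519·0.068²) = 2·exp(−4.79971) = 0.016464.
Union bound over 9 events: 9·0.016464 = 0.14818.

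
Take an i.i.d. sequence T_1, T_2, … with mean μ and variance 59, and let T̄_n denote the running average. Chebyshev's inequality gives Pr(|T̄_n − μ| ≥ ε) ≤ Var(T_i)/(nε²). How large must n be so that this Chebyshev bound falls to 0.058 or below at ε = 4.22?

Require 59/(n·4.22²) ≤ 0.058, i.e. n ≥ 59/(0.058·4.22²) = 57.121.
The smallest integer n is 58.

58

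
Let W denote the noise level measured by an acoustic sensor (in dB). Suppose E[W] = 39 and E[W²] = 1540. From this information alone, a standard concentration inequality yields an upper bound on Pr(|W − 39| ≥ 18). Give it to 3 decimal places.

The first two moments determine the variance, so Chebyshev's inequality is the sharpest standard bound available.
Var(W) = E[W²] − (E[W])² = 1540 − 1521 = 19.
Chebyshev's inequality: Pr(|W − μ| ≥ t) ≤ Var(W)/t² = 19/324 = 0.0586.

0.059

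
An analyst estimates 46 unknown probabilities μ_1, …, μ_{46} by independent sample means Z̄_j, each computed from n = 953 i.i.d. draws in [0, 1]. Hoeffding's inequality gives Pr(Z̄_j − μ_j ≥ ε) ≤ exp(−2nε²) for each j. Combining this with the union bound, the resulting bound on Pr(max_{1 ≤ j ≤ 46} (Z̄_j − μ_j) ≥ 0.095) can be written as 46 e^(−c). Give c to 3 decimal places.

17.202

Union bound over the 46 events: Pr(max_{1 ≤ j ≤ 46} (Z̄_j − μ_j) ≥ 0.095) ≤ 46·exp(−2nε²) = 46 exp(−2·953·0.095²).
So c = 2·953·0.095² = 17.2017.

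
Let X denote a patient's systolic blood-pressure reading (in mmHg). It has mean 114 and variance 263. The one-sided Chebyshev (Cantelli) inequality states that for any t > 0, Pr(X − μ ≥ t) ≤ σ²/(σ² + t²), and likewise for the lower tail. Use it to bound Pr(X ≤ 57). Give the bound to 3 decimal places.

Here σ² = 263 and t = 57, so σ² + t² = 3512.
Cantelli's bound: 263/3512 = 0.0749.

0.075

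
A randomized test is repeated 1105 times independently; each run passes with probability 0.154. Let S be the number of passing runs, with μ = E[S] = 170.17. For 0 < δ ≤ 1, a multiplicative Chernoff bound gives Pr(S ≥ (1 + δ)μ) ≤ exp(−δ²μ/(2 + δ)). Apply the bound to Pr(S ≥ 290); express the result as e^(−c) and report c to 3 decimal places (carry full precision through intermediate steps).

Write 290 = (1 + δ)μ, so δ = 290/170.17 − 1 = 0.7041782…
Then the exponent is δ²μ/(2 + δ) = (290 − μ)² / (μ·(2 + δ)) = 31.204183.

31.204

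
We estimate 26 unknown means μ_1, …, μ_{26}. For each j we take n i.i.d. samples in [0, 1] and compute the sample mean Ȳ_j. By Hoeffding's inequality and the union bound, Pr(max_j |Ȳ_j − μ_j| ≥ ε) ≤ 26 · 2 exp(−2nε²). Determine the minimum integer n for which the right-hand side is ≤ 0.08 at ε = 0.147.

Need 2·26·exp(−2nε²) ≤ 0.08, i.e. exp(−2nε²) ≤ 0.08/52.
So 2nε² ≥ ln(52/0.08) = 6.476972.
Hence n ≥ 6.476972/(2·0.147²) = 149.867.
The smallest integer n is 150.

150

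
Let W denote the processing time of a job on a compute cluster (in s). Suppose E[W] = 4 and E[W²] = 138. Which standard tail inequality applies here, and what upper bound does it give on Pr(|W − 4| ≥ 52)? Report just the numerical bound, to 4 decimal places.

The first two moments determine the variance, so Chebyshev's inequality is the sharpest standard bound available.
Var(W) = E[W²] − (E[W])² = 138 − 16 = 122.
Chebyshev's inequality: Pr(|W − μ| ≥ t) ≤ Var(W)/t² = 122/2704 = 0.0451.

0.0451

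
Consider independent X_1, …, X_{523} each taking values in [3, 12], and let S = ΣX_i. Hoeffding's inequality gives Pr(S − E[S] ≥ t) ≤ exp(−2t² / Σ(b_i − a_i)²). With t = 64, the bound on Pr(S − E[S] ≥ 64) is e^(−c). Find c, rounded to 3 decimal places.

0.193

Σ(b_i − a_i)² = 523·(9)² = 42363.
c = 2t²/42363 = 2·64²/42363 = 0.1934.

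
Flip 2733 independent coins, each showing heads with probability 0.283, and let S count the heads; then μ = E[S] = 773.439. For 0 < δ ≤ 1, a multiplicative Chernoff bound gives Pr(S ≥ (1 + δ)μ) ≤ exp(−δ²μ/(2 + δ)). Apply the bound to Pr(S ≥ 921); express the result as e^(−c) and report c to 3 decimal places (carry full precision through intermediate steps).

Write 921 = (1 + δ)μ, so δ = 921/773.439 − 1 = 0.1907856…
Then the exponent is δ²μ/(2 + δ) = (921 − μ)² / (μ·(2 + δ)) = 12.850418.

12.850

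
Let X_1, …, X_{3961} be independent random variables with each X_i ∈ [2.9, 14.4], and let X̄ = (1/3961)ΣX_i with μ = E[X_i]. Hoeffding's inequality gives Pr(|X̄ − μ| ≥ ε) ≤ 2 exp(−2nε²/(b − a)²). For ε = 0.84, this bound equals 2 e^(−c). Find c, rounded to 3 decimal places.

42.267

c = 2nε²/(b − a)² = 2·3961·0.84² / 11.5² = 42.2666.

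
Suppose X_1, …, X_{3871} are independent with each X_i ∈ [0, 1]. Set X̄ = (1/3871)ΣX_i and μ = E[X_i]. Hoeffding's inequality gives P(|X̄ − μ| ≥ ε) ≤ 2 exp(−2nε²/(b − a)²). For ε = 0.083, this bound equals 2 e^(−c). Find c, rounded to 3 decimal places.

53.335

c = 2nε²/(b − a)² = 2·3871·0.083² / 1² = 53.3346.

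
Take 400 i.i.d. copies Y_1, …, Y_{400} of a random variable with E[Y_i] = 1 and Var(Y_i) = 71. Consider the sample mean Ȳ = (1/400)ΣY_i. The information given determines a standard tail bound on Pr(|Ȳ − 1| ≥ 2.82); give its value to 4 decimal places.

With mean and variance of each term known, Chebyshev's inequality bounds the deviation of the sum (or sample mean).
Var(Ȳ) = Var(Y_i)/n = 71/400 = 0.1775.
Chebyshev: Pr(|Ȳ − 1| ≥ 2.82) ≤ Var(Ȳ)/(2.82)² = 71/(400·2.82²) = 0.0223.

0.0223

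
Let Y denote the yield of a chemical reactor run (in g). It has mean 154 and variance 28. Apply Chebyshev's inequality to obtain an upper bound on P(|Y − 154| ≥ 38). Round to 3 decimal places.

0.019

Chebyshev: P(|Y − μ| ≥ t) ≤ Var(Y)/t².
Bound = 28 / 1444 = 0.0194.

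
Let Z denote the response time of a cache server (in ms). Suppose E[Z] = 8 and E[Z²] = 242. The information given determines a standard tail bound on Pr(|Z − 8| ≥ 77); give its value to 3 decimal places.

The first two moments determine the variance, so Chebyshev's inequality is the sharpest standard bound available.
Var(Z) = E[Z²] − (E[Z])² = 242 − 64 = 178.
Chebyshev's inequality: Pr(|Z − μ| ≥ t) ≤ Var(Z)/t² = 178/5929 = 0.0300.

0.030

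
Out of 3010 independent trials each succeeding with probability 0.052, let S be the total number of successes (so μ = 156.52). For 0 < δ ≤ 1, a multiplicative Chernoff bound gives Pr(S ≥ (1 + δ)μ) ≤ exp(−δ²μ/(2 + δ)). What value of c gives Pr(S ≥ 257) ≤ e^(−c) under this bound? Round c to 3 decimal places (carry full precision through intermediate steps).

24.415

Write 257 = (1 + δ)μ, so δ = 257/156.52 − 1 = 0.6419627…
Then the exponent is δ²μ/(2 + δ) = (257 − μ)² / (μ·(2 + δ)) = 24.415338.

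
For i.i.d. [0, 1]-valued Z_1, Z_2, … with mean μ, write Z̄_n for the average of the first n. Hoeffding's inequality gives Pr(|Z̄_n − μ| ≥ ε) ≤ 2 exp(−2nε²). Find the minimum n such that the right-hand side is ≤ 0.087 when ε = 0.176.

51

Require 2·exp(−2nε²) ≤ 0.087, i.e. 2nε² ≥ ln(2/0.087) = 3.134994.
So n ≥ 3.134994 / (2·0.176²) = 50.604.
The smallest integer n is 51.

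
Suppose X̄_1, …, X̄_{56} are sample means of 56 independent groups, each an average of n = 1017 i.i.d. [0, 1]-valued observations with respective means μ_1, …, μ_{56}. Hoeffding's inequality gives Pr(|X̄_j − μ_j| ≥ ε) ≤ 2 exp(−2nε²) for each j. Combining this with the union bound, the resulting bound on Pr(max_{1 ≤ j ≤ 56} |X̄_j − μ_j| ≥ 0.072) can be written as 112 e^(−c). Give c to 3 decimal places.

Union bound over the 56 events: Pr(max_{1 ≤ j ≤ 56} |X̄_j − μ_j| ≥ 0.072) ≤ 56·2·exp(−2nε²) = 112 exp(−2·1017·0.072²).
So c = 2·1017·0.072² = 10.5443.

10.544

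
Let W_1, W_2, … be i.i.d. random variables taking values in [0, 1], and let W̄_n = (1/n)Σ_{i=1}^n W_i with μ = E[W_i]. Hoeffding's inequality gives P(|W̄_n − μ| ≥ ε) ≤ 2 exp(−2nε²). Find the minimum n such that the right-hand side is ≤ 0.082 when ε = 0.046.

Require 2·exp(−2nε²) ≤ 0.082, i.e. 2nε² ≥ ln(2/0.082) = 3.194183.
So n ≥ 3.194183 / (2·0.046²) = 754.769.
The smallest integer n is 755.

755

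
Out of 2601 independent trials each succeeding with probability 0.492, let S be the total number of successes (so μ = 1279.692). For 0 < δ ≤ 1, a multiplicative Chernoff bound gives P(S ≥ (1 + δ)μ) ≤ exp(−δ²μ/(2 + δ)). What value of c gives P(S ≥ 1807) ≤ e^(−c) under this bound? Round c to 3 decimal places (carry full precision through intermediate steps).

90.081

Write 1807 = (1 + δ)μ, so δ = 1807/1279.692 − 1 = 0.4120585…
Then the exponent is δ²μ/(2 + δ) = (1807 − μ)² / (μ·(2 + δ)) = 90.081462.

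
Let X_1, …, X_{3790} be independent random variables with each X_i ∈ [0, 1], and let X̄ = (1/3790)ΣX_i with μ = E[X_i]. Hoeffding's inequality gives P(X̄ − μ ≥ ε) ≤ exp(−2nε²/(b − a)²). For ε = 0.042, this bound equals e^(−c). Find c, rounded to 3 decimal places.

13.371

c = 2nε²/(b − a)² = 2·3790·0.042² / 1² = 13.3711.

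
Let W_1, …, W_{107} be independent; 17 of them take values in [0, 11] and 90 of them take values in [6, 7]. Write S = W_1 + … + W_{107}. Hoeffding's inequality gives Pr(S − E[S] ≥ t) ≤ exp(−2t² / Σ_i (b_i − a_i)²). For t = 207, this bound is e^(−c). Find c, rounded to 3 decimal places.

Σ(b_i − a_i)² = 17·11² + 90·1² = 2147.
c = 2t² / 2147 = 2·207² / 2147 = 39.9152.

39.915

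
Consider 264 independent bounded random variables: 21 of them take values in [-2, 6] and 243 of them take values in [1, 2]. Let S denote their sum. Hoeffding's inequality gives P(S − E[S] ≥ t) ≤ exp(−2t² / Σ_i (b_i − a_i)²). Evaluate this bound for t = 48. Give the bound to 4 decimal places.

Σ(b_i − a_i)² = 21·8² + 243·1² = 1587.
Exponent = 2·48² / 1587 = 2.90359.
Bound = exp(−2.90359) = 0.05483.

0.0548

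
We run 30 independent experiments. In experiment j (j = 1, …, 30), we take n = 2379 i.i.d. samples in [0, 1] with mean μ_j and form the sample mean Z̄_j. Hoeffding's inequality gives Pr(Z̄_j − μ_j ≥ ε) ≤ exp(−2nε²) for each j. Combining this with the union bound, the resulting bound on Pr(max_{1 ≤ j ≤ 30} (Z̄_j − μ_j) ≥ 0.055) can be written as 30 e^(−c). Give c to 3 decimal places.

14.393

Union bound over the 30 events: Pr(max_{1 ≤ j ≤ 30} (Z̄_j − μ_j) ≥ 0.055) ≤ 30·exp(−2nε²) = 30 exp(−2·2379·0.055²).
So c = 2·2379·0.055² = 14.3930.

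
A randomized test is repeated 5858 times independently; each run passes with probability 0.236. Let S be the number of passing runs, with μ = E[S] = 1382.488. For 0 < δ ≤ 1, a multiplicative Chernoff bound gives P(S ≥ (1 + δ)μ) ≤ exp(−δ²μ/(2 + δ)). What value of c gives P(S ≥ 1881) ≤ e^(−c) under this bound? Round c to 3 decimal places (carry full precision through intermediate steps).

76.150

Write 1881 = (1 + δ)μ, so δ = 1881/1382.488 − 1 = 0.3605905…
Then the exponent is δ²μ/(2 + δ) = (1881 − μ)² / (μ·(2 + δ)) = 76.149878.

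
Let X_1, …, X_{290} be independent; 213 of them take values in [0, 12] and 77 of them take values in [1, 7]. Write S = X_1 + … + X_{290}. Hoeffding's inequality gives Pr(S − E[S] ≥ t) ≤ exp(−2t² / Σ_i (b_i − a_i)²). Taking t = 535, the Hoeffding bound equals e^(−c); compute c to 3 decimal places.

17.117

Σ(b_i − a_i)² = 213·12² + 77·6² = 33444.
c = 2t² / 33444 = 2·535² / 33444 = 17.1167.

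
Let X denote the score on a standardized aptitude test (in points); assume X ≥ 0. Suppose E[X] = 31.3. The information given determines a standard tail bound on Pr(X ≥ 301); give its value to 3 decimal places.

Only the mean of a non-negative variable is known, so Markov's inequality is the applicable tail bound.
Markov's inequality: for a non-negative random variable, Pr(X ≥ a) ≤ E[X]/a.
Here E[X] = 31.3 and a = 301, so the bound is 31.3/301 = 0.1040.

0.104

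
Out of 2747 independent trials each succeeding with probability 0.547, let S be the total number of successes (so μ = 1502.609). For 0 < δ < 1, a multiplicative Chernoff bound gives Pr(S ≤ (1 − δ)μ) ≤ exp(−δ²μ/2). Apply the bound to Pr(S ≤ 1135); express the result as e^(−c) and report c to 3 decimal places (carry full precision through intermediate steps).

44.967

Write 1135 = (1 − δ)μ, so δ = 1 − 1135/1502.609 = 0.2446471…
Then the exponent is δ²μ/2 = (μ − 1135)²/(2μ) = 44.967246.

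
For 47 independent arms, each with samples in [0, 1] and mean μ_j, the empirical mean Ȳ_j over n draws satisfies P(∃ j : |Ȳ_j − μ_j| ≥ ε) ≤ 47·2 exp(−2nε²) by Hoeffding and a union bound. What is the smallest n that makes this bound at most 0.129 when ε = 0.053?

1174

Need 2·47·exp(−2nε²) ≤ 0.129, i.e. exp(−2nε²) ≤ 0.129/94.
So 2nε² ≥ ln(94/0.129) = 6.591238.
Hence n ≥ 6.591238/(2·0.053²) = 1173.236.
The smallest integer n is 1174.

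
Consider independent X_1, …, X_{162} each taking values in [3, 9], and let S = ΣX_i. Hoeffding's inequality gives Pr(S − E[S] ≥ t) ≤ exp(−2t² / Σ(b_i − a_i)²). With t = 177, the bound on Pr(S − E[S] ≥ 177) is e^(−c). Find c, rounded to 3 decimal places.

10.744

Σ(b_i − a_i)² = 162·(6)² = 5832.
c = 2t²/5832 = 2·177²/5832 = 10.7438.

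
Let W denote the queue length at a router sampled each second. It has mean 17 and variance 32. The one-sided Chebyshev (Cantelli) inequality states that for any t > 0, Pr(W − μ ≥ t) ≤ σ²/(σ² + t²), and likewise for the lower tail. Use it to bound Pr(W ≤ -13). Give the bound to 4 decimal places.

Here σ² = 32 and t = 30, so σ² + t² = 932.
Cantelli's bound: 32/932 = 0.0343.

0.0343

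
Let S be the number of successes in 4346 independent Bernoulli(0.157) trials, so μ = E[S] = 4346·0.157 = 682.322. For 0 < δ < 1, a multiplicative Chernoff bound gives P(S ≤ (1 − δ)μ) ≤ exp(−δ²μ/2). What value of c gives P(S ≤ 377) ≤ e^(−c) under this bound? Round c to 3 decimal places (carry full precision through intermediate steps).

68.312

Write 377 = (1 − δ)μ, so δ = 1 − 377/682.322 = 0.4474749…
Then the exponent is δ²μ/2 = (μ − 377)²/(2μ) = 68.311973.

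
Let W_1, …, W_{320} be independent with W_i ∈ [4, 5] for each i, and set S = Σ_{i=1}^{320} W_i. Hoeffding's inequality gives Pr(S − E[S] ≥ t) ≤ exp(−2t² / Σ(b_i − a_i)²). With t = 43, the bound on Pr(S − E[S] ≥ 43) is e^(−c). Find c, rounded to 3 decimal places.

Σ(b_i − a_i)² = 320·(1)² = 320.
c = 2t²/320 = 2·43²/320 = 11.5563.

11.556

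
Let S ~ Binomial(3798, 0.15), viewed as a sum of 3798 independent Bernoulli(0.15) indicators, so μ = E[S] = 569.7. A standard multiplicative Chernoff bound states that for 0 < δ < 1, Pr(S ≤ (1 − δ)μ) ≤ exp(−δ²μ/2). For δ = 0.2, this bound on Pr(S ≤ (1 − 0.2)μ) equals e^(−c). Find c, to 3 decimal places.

11.394

c = δ²μ/2 = 0.2²·569.7/2 = 11.3940.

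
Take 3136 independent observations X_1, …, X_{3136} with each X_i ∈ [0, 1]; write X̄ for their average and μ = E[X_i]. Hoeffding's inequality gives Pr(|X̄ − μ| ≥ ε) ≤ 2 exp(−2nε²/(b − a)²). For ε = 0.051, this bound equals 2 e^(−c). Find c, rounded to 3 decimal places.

c = 2nε²/(b − a)² = 2·3136·0.051² / 1² = 16.3135.

16.313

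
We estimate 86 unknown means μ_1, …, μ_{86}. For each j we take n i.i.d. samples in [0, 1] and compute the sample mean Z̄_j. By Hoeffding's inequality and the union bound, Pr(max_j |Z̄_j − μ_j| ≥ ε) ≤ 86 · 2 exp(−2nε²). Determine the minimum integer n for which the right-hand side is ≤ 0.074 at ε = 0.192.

Need 2·86·exp(−2nε²) ≤ 0.074, i.e. exp(−2nε²) ≤ 0.074/172.
So 2nε² ≥ ln(172/0.074) = 7.751185.
Hence n ≥ 7.751185/(2·0.192²) = 105.132.
The smallest integer n is 106.

106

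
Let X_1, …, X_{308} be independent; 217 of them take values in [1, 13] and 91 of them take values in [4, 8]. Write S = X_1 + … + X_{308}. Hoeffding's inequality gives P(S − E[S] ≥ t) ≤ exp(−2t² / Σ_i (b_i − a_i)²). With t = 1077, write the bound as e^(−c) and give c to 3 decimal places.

70.935

Σ(b_i − a_i)² = 217·12² + 91·4² = 32704.
c = 2t² / 32704 = 2·1077² / 32704 = 70.9350.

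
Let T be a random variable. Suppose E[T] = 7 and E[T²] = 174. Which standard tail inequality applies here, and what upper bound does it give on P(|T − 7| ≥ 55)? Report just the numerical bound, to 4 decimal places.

The first two moments determine the variance, so Chebyshev's inequality is the sharpest standard bound available.
Var(T) = E[T²] − (E[T])² = 174 − 49 = 125.
Chebyshev's inequality: P(|T − μ| ≥ t) ≤ Var(T)/t² = 125/3025 = 0.0413.

0.0413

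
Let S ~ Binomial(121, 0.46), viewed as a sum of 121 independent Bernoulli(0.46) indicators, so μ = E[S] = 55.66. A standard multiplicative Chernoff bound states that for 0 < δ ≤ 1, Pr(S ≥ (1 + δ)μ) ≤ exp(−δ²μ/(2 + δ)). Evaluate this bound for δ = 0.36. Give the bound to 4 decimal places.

0.0470

Exponent = δ²μ/(2 + δ) = 0.36²·55.66/2.36 = 3.0566.
Bound = exp(−3.0566) = 0.04705.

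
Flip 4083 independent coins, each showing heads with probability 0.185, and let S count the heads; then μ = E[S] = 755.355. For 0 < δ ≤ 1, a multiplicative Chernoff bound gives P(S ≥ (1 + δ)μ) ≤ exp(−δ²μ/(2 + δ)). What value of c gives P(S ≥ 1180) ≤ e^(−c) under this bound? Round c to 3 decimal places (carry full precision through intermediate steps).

93.173

Write 1180 = (1 + δ)μ, so δ = 1180/755.355 − 1 = 0.5621794…
Then the exponent is δ²μ/(2 + δ) = (1180 − μ)² / (μ·(2 + δ)) = 93.173281.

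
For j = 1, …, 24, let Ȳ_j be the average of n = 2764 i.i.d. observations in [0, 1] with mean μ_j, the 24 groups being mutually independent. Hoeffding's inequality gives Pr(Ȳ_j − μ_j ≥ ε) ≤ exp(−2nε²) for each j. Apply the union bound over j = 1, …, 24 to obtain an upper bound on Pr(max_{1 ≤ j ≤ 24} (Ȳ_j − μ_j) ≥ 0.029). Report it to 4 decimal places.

Per-experiment Hoeffding bound: exp(−2·2764·0.029²) = exp(−4.64905) = 0.0095707.
Union bound over 24 events: 24·0.0095707 = 0.22970.

0.2297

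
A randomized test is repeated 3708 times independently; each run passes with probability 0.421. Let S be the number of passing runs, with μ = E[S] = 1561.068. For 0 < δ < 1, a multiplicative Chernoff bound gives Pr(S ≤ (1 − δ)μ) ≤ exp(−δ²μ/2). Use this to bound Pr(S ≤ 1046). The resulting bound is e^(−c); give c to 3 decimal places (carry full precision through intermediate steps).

84.972

Write 1046 = (1 − δ)μ, so δ = 1 − 1046/1561.068 = 0.3299459…
Then the exponent is δ²μ/2 = (μ − 1046)²/(2μ) = 84.972290.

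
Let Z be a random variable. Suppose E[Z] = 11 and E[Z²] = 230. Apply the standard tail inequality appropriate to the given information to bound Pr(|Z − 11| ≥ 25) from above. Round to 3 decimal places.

The first two moments determine the variance, so Chebyshev's inequality is the sharpest standard bound available.
Var(Z) = E[Z²] − (E[Z])² = 230 − 121 = 109.
Chebyshev's inequality: Pr(|Z − μ| ≥ t) ≤ Var(Z)/t² = 109/625 = 0.1744.

0.174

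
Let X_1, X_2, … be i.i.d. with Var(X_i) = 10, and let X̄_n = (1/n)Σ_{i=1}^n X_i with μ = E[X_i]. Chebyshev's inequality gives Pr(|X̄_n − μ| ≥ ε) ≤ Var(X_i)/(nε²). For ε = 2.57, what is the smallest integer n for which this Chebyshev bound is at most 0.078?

20

Require 10/(n·2.57²) ≤ 0.078, i.e. n ≥ 10/(0.078·2.57²) = 19.411.
The smallest integer n is 20.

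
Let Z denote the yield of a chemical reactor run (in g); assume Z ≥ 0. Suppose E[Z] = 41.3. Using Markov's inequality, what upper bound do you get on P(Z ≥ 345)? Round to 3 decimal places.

0.120

Markov's inequality: for a non-negative random variable, P(Z ≥ a) ≤ E[Z]/a.
Here E[Z] = 41.3 and a = 345, so the bound is 41.3/345 = 0.1197.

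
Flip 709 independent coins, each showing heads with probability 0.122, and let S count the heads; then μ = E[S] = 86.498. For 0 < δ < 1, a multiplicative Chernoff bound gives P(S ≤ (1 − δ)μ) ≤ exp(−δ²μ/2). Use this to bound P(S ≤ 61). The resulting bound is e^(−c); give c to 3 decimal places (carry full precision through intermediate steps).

3.758

Write 61 = (1 − δ)μ, so δ = 1 − 61/86.498 = 0.2947814…
Then the exponent is δ²μ/2 = (μ − 61)²/(2μ) = 3.758168.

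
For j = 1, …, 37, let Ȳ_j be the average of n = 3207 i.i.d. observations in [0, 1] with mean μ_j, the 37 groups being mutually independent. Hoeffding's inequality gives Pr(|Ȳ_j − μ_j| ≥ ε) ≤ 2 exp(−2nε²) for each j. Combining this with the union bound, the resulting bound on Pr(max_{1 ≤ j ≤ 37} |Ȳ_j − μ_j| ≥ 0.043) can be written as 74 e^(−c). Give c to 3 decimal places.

11.859

Union bound over the 37 events: Pr(max_{1 ≤ j ≤ 37} |Ȳ_j − μ_j| ≥ 0.043) ≤ 37·2·exp(−2nε²) = 74 exp(−2·3207·0.043²).
So c = 2·3207·0.043² = 11.8595.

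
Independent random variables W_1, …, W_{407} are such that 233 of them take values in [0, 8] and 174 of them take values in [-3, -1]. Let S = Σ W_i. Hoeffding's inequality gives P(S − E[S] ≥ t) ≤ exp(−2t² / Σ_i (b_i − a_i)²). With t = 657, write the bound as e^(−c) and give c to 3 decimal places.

Σ(b_i − a_i)² = 233·8² + 174·2² = 15608.
c = 2t² / 15608 = 2·657² / 15608 = 55.3113.

55.311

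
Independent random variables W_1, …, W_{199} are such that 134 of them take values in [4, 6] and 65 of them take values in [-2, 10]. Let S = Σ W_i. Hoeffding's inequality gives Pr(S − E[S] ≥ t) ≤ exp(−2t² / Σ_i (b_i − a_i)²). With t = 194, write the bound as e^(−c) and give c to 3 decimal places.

7.606

Σ(b_i − a_i)² = 134·2² + 65·12² = 9896.
c = 2t² / 9896 = 2·194² / 9896 = 7.6063.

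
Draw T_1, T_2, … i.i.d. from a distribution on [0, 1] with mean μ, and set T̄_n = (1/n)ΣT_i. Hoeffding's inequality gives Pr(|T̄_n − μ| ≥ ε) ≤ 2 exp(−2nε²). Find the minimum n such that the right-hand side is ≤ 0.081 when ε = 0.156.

66

Require 2·exp(−2nε²) ≤ 0.081, i.e. 2nε² ≥ ln(2/0.081) = 3.206453.
So n ≥ 3.206453 / (2·0.156²) = 65.879.
The smallest integer n is 66.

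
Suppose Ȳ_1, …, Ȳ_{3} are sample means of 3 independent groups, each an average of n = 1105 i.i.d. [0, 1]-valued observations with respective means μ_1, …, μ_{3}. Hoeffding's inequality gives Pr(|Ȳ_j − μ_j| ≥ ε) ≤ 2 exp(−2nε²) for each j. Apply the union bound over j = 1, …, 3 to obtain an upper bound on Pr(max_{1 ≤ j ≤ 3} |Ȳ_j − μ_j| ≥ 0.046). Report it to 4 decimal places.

Per-experiment Hoeffding bound: 2·exp(−2·1105·0.046²) = 2·exp(−4.67636) = 0.018626.
Union bound over 3 events: 3·0.018626 = 0.05588.

0.0559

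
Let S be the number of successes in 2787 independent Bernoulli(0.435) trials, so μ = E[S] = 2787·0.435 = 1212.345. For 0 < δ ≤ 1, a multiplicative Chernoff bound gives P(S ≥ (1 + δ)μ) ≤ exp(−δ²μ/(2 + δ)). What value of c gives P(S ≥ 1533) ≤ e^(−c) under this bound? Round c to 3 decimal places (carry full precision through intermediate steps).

Write 1533 = (1 + δ)μ, so δ = 1533/1212.345 − 1 = 0.2644915…
Then the exponent is δ²μ/(2 + δ) = (1533 − μ)² / (μ·(2 + δ)) = 37.452353.

37.452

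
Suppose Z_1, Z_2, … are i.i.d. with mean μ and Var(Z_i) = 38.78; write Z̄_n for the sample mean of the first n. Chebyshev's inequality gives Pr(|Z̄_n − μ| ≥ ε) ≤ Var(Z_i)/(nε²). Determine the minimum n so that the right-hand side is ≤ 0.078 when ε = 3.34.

Require 38.78/(n·3.34²) ≤ 0.078, i.e. n ≥ 38.78/(0.078·3.34²) = 44.568.
The smallest integer n is 45.

45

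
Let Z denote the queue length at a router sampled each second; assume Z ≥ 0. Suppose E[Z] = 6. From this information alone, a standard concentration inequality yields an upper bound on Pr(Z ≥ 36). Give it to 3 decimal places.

0.167

Only the mean of a non-negative variable is known, so Markov's inequality is the applicable tail bound.
Markov's inequality: for a non-negative random variable, Pr(Z ≥ a) ≤ E[Z]/a.
Here E[Z] = 6 and a = 36, so the bound is 6/36 = 0.1667.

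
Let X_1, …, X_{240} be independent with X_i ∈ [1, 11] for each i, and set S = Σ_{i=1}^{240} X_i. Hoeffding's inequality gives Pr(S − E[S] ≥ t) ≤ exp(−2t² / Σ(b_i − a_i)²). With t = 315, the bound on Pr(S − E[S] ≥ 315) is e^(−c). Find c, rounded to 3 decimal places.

8.269

Σ(b_i − a_i)² = 240·(10)² = 24000.
c = 2t²/24000 = 2·315²/24000 = 8.2688.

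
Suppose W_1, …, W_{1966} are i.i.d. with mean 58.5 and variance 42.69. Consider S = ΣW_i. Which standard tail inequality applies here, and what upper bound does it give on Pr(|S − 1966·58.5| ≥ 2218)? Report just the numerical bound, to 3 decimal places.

With mean and variance of each term known, Chebyshev's inequality bounds the deviation of the sum (or sample mean).
Var(S) = n·Var(W_i) = 1966·42.69 = 83928.54.
Chebyshev: Pr(|S − 1966·58.5| ≥ 2218) ≤ Var(S)/2218² = 83928.54/4919524 = 0.0171.

0.017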